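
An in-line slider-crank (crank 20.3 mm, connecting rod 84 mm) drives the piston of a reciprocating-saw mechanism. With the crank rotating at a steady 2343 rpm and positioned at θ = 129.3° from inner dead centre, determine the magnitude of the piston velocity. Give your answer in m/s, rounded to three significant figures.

ω = 2π·2343/60 = 245.4 rad/s
For an in-line slider-crank, x = r cosθ + √(L² − r² sin²θ), so v = −rω sinθ·[1 + r cosθ/√(L² − r² sin²θ)].
With r = 0.0203 m, L = 0.084 m, θ = 129.3°: √(L² − r² sin²θ) = 0.082518 m.
v = −0.0203·245.4·0.77384·[1 + 0.0203·-0.63338/0.082518] = -3.2538 m/s.
|v| = 3.2538 m/s.

3.25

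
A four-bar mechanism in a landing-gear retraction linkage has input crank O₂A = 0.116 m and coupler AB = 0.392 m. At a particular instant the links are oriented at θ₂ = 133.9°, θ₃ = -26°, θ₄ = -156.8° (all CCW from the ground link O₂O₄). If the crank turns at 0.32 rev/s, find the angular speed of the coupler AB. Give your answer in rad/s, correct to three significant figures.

ω₂ = 2.011 rad/s (from 0.32 rev/s).
Differentiating the loop-closure r₂e^{iθ₂}+r₃e^{iθ₃}=r₁+r₄e^{iθ₄} gives r₂ω₂e^{iθ₂}+r₃ω₃e^{iθ₃}=r₄ω₄e^{iθ₄}.
Eliminating the other unknown: ω₃ = r₂ω₂ sin(θ₄−θ₂) / [r₃ sin(θ₃−θ₄)].
Numerator sine = +0.93544; denominator sine = +0.75700.
Result = 0.116·2.011·(+0.93544) / (0.392·(+0.75700)) = +0.73524 rad/s; magnitude 0.73524 rad/s.

0.735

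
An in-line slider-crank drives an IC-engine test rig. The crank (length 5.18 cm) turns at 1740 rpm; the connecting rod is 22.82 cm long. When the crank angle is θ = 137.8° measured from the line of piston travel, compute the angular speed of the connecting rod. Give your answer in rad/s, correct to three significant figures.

ω = 182.2 rad/s (converted from 1740 rpm).
The rod makes angle φ with the slider axis where L sinφ = r sinθ; differentiating, L cosφ·φ̇ = r ω cosθ.
L cosφ = √(L² − r² sin²θ) = 0.22553 m.
|ω_rod| = r ω |cosθ| / √(L² − r² sin²θ) = 0.0518·182.2·0.74080/0.22553 = 31.003 rad/s.

31.0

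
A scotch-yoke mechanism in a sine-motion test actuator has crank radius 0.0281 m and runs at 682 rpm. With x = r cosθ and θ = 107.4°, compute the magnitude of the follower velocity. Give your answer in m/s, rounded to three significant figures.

ω = 71.42 rad/s (from 682 rpm).
x = r cosθ ⇒ ẋ = −rω sinθ.
|v| = rω|sinθ| = 0.0281·71.42·|sin 107.4°| = 1.915 m/s.

1.92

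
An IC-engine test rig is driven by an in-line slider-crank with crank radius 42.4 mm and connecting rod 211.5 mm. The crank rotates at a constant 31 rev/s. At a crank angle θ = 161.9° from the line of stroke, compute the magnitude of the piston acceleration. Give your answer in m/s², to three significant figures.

ω = 2π·31 = 194.8 rad/s
x(θ) = r cosθ + √(L² − r² sin²θ); with ω constant, a = ω²·d²x/dθ².
d²x/dθ² = −r cosθ − r²(cos2θ)/√u − r⁴ sin²2θ/(4u^{3/2}),  u = L² − r² sin²θ = 0.0445587 m².
Substituting r = 0.0424 m, L = 0.2115 m, θ = 161.9°: d²x/dθ² = +0.033399 m.
a = ω²·d²x/dθ² = (194.8)²·(+0.033399) = +1267.1 m/s²;  |a| = 1267.1 m/s².

1270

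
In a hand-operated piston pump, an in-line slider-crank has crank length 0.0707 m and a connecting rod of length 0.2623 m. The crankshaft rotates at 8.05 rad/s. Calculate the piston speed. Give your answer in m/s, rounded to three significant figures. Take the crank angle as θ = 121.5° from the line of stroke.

0.415

ω = 8.05 rad/s
For an in-line slider-crank, x = r cosθ + √(L² − r² sin²θ), so v = −rω sinθ·[1 + r cosθ/√(L² − r² sin²θ)].
With r = 0.0707 m, L = 0.2623 m, θ = 121.5°: √(L² − r² sin²θ) = 0.25528 m.
v = −0.0707·8.05·0.85264·[1 + 0.0707·-0.52250/0.25528] = -0.41505 m/s.
|v| = 0.41505 m/s.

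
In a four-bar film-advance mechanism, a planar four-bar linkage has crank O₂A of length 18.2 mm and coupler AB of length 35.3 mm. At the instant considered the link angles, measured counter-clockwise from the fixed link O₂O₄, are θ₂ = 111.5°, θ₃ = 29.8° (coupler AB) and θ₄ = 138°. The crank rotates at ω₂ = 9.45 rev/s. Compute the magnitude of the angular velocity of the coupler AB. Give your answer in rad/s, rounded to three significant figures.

ω₂ = 59.38 rad/s (from 9.45 rev/s).
Differentiating the loop-closure r₂e^{iθ₂}+r₃e^{iθ₃}=r₁+r₄e^{iθ₄} gives r₂ω₂e^{iθ₂}+r₃ω₃e^{iθ₃}=r₄ω₄e^{iθ₄}.
Eliminating the other unknown: ω₃ = r₂ω₂ sin(θ₄−θ₂) / [r₃ sin(θ₃−θ₄)].
Numerator sine = +0.44620; denominator sine = -0.94997.
Result = 0.0182·59.38·(+0.44620) / (0.0353·(-0.94997)) = -14.379 rad/s; magnitude 14.379 rad/s.

14.4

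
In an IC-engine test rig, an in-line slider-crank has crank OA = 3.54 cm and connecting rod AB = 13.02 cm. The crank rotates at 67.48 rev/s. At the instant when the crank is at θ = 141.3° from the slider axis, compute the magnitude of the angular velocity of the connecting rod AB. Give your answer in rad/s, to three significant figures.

ω = 424 rad/s (converted from 67.48 rev/s).
The rod makes angle φ with the slider axis where L sinφ = r sinθ; differentiating, L cosφ·φ̇ = r ω cosθ.
L cosφ = √(L² − r² sin²θ) = 0.1283 m.
|ω_rod| = r ω |cosθ| / √(L² − r² sin²θ) = 0.0354·424·0.78043/0.1283 = 91.295 rad/s.

91.3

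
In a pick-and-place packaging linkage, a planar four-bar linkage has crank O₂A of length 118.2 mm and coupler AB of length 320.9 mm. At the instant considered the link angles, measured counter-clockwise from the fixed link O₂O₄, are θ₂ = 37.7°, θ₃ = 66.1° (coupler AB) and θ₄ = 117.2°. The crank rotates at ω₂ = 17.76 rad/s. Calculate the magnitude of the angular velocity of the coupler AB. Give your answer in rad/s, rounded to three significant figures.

8.26

ω₂ = 17.76 rad/s
Differentiating the loop-closure r₂e^{iθ₂}+r₃e^{iθ₃}=r₁+r₄e^{iθ₄} gives r₂ω₂e^{iθ₂}+r₃ω₃e^{iθ₃}=r₄ω₄e^{iθ₄}.
Eliminating the other unknown: ω₃ = r₂ω₂ sin(θ₄−θ₂) / [r₃ sin(θ₃−θ₄)].
Numerator sine = +0.98325; denominator sine = -0.77824.
Result = 0.1182·17.76·(+0.98325) / (0.3209·(-0.77824)) = -8.265 rad/s; magnitude 8.265 rad/s.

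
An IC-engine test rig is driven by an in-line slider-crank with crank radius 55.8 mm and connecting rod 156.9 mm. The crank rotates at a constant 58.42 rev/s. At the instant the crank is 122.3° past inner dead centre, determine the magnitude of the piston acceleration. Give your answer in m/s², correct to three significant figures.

5140

ω = 2π·58.4 = 367.1 rad/s
x(θ) = r cosθ + √(L² − r² sin²θ); with ω constant, a = ω²·d²x/dθ².
d²x/dθ² = −r cosθ − r²(cos2θ)/√u − r⁴ sin²2θ/(4u^{3/2}),  u = L² − r² sin²θ = 0.022393 m².
Substituting r = 0.0558 m, L = 0.1569 m, θ = 122.3°: d²x/dθ² = +0.038152 m.
a = ω²·d²x/dθ² = (367.1)²·(+0.038152) = +5140.4 m/s²;  |a| = 5140.4 m/s².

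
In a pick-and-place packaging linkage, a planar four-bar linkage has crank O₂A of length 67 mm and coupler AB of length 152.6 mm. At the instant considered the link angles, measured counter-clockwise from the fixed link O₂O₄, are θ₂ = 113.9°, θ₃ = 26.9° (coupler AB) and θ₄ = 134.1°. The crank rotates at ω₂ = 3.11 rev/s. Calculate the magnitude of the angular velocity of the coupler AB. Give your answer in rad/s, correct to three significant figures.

ω₂ = 19.54 rad/s (from 3.11 rev/s).
Differentiating the loop-closure r₂e^{iθ₂}+r₃e^{iθ₃}=r₁+r₄e^{iθ₄} gives r₂ω₂e^{iθ₂}+r₃ω₃e^{iθ₃}=r₄ω₄e^{iθ₄}.
Eliminating the other unknown: ω₃ = r₂ω₂ sin(θ₄−θ₂) / [r₃ sin(θ₃−θ₄)].
Numerator sine = +0.34530; denominator sine = -0.95528.
Result = 0.067·19.54·(+0.34530) / (0.1526·(-0.95528)) = -3.1012 rad/s; magnitude 3.1012 rad/s.

3.10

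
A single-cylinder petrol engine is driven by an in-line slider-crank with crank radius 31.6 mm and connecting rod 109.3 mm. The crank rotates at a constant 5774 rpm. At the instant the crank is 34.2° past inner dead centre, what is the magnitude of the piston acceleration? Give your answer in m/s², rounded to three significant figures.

ω = 2π·5774/60 = 604.7 rad/s
x(θ) = r cosθ + √(L² − r² sin²θ); with ω constant, a = ω²·d²x/dθ².
d²x/dθ² = −r cosθ − r²(cos2θ)/√u − r⁴ sin²2θ/(4u^{3/2}),  u = L² − r² sin²θ = 0.011631 m².
Substituting r = 0.0316 m, L = 0.1093 m, θ = 34.2°: d²x/dθ² = -0.029716 m.
a = ω²·d²x/dθ² = (604.7)²·(-0.029716) = -10864 m/s²;  |a| = 10864 m/s².

10900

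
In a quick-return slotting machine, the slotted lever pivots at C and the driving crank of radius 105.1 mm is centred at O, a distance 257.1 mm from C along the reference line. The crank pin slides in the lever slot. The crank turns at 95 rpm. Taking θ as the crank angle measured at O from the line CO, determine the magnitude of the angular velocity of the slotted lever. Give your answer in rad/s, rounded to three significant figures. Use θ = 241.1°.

ω = 9.948 rad/s (from 95 rpm).
Crank pin A relative to C: A = (d + r cosθ, r sinθ); lever angle φ = atan2(r sinθ, d + r cosθ).
Differentiating tanφ: φ̇ = rω(d cosθ + r)/(d² + r² + 2dr cosθ).
d² + r² + 2dr cosθ = |CA|² = 0.0510287 m²;  d cosθ + r = -0.019152 m.
|ω_lever| = |0.1051·9.948·-0.019152| / 0.0510287 = 0.39242 rad/s.

0.392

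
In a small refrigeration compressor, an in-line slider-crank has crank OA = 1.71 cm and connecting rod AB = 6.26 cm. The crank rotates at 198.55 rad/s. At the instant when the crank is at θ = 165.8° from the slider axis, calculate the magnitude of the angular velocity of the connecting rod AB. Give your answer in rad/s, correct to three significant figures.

52.7

ω = 198.6 rad/s
The rod makes angle φ with the slider axis where L sinφ = r sinθ; differentiating, L cosφ·φ̇ = r ω cosθ.
L cosφ = √(L² − r² sin²θ) = 0.062459 m.
|ω_rod| = r ω |cosθ| / √(L² − r² sin²θ) = 0.0171·198.6·0.96945/0.062459 = 52.698 rad/s.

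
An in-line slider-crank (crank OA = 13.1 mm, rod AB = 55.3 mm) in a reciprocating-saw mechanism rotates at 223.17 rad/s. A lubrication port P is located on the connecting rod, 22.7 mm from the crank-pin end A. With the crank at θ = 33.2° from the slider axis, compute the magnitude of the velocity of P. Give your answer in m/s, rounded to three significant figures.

2.25

ω = 223.2 rad/s.  Crank-pin speed |V_A| = rω = 2.9235 m/s, perpendicular to OA.
Rod angle: sinφ = −(r/L) sinθ ⇒ φ = -7.453°; ω_rod = −rω cosθ/√(L²−r²sin²θ) = -44.614 rad/s.
V_P = V_A + ω_rod × AP, with AP = 0.0227 m along the rod.
Components: V_Px = −rω sinθ − a·ω_rod·sinφ = -1.7322 m/s;  V_Py = rω cosθ + a·ω_rod·cosφ = +1.4421 m/s.
|V_P| = √(V_Px² + V_Py²) = 2.2539 m/s.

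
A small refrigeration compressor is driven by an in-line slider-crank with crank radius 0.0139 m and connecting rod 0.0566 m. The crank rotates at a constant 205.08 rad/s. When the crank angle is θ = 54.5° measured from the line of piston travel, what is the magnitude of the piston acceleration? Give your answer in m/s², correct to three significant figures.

ω = 205.1 rad/s
x(θ) = r cosθ + √(L² − r² sin²θ); with ω constant, a = ω²·d²x/dθ².
d²x/dθ² = −r cosθ − r²(cos2θ)/√u − r⁴ sin²2θ/(4u^{3/2}),  u = L² − r² sin²θ = 0.0030755 m².
Substituting r = 0.0139 m, L = 0.0566 m, θ = 54.5°: d²x/dθ² = -0.0069864 m.
a = ω²·d²x/dθ² = (205.1)²·(-0.0069864) = -293.83 m/s²;  |a| = 293.83 m/s².

294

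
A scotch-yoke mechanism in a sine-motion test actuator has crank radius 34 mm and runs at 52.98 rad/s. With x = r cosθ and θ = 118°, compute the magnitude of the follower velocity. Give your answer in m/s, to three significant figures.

1.59

ω = 52.98 rad/s
x = r cosθ ⇒ ẋ = −rω sinθ.
|v| = rω|sinθ| = 0.034·52.98·|sin 118°| = 1.5905 m/s.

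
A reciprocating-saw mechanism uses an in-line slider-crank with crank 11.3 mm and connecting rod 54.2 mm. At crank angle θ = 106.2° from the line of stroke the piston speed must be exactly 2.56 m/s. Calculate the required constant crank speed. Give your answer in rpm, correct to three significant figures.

For an in-line slider-crank, |v_piston| = rω|sinθ|·[1 + r cosθ/√(L² − r² sin²θ)].
With r = 0.0113 m, L = 0.0542 m, θ = 106.2°: the bracketed kinematic factor |dx/dθ| = 0.010207 m.
ω = v/|dx/dθ| = 2.56/0.010207 = 250.81 rad/s.
N = 60ω/(2π) = 2395 rpm.

2400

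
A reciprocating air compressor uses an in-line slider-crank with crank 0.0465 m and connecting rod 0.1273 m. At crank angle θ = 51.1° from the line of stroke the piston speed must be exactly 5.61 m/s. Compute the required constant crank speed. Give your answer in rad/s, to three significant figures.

125

For an in-line slider-crank, |v_piston| = rω|sinθ|·[1 + r cosθ/√(L² − r² sin²θ)].
With r = 0.0465 m, L = 0.1273 m, θ = 51.1°: the bracketed kinematic factor |dx/dθ| = 0.044846 m.
ω = v/|dx/dθ| = 5.61/0.044846 = 125.09 rad/s.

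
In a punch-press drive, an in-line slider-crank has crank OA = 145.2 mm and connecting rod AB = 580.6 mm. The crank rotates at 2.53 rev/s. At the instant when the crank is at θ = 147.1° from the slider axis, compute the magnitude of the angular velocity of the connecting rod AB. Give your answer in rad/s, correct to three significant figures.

3.37

ω = 15.9 rad/s (converted from 2.53 rev/s).
The rod makes angle φ with the slider axis where L sinφ = r sinθ; differentiating, L cosφ·φ̇ = r ω cosθ.
L cosφ = √(L² − r² sin²θ) = 0.57522 m.
|ω_rod| = r ω |cosθ| / √(L² − r² sin²θ) = 0.1452·15.9·0.83962/0.57522 = 3.3691 rad/s.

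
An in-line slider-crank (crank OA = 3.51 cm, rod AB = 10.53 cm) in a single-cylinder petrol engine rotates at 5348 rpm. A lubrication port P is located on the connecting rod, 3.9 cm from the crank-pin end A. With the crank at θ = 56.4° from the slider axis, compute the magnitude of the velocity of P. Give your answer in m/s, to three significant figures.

18.8

ω = 560 rad/s.  Crank-pin speed |V_A| = rω = 19.657 m/s, perpendicular to OA.
Rod angle: sinφ = −(r/L) sinθ ⇒ φ = -16.119°; ω_rod = −rω cosθ/√(L²−r²sin²θ) = -107.54 rad/s.
V_P = V_A + ω_rod × AP, with AP = 0.039 m along the rod.
Components: V_Px = −rω sinθ − a·ω_rod·sinφ = -17.537 m/s;  V_Py = rω cosθ + a·ω_rod·cosφ = +6.8493 m/s.
|V_P| = √(V_Px² + V_Py²) = 18.828 m/s.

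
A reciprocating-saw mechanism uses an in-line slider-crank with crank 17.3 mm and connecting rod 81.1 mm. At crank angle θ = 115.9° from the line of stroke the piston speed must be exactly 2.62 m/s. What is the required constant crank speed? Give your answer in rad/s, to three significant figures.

For an in-line slider-crank, |v_piston| = rω|sinθ|·[1 + r cosθ/√(L² − r² sin²θ)].
With r = 0.0173 m, L = 0.0811 m, θ = 115.9°: the bracketed kinematic factor |dx/dθ| = 0.014085 m.
ω = v/|dx/dθ| = 2.62/0.014085 = 186.02 rad/s.

186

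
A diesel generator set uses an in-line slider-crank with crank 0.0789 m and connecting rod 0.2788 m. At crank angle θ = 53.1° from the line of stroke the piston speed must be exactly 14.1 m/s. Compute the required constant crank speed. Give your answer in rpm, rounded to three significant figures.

1820

For an in-line slider-crank, |v_piston| = rω|sinθ|·[1 + r cosθ/√(L² − r² sin²θ)].
With r = 0.0789 m, L = 0.2788 m, θ = 53.1°: the bracketed kinematic factor |dx/dθ| = 0.074102 m.
ω = v/|dx/dθ| = 14.1/0.074102 = 190.28 rad/s.
N = 60ω/(2π) = 1817 rpm.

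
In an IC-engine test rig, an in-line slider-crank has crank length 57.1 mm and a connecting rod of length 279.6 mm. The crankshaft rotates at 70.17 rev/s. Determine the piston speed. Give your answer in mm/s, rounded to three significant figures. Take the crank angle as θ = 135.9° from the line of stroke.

ω = 2π·70.2 = 440.9 rad/s
For an in-line slider-crank, x = r cosθ + √(L² − r² sin²θ), so v = −rω sinθ·[1 + r cosθ/√(L² − r² sin²θ)].
With r = 0.0571 m, L = 0.2796 m, θ = 135.9°: √(L² − r² sin²θ) = 0.27676 m.
v = −0.0571·440.9·0.69591·[1 + 0.0571·-0.71813/0.27676] = -14.924 m/s.
|v| = 14.924 m/s = 14924 mm/s.

14900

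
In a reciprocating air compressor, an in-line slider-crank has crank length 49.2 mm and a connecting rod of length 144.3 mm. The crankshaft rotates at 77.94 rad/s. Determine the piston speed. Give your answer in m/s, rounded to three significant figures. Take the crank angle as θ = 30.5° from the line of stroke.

2.53

ω = 77.94 rad/s
For an in-line slider-crank, x = r cosθ + √(L² − r² sin²θ), so v = −rω sinθ·[1 + r cosθ/√(L² − r² sin²θ)].
With r = 0.0492 m, L = 0.1443 m, θ = 30.5°: √(L² − r² sin²θ) = 0.14212 m.
v = −0.0492·77.94·0.50754·[1 + 0.0492·0.86163/0.14212] = -2.5267 m/s.
|v| = 2.5267 m/s.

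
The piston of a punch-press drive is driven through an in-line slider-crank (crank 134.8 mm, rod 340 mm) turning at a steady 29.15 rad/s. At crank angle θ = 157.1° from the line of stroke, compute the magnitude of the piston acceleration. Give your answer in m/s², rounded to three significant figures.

72.5

ω = 29.15 rad/s
x(θ) = r cosθ + √(L² − r² sin²θ); with ω constant, a = ω²·d²x/dθ².
d²x/dθ² = −r cosθ − r²(cos2θ)/√u − r⁴ sin²2θ/(4u^{3/2}),  u = L² − r² sin²θ = 0.112849 m².
Substituting r = 0.1348 m, L = 0.34 m, θ = 157.1°: d²x/dθ² = +0.085346 m.
a = ω²·d²x/dθ² = (29.15)²·(+0.085346) = +72.52 m/s²;  |a| = 72.52 m/s².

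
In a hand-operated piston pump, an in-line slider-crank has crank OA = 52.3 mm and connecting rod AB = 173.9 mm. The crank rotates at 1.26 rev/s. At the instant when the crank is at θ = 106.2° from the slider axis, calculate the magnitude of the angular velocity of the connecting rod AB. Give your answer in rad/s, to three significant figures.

ω = 7.917 rad/s (converted from 1.26 rev/s).
The rod makes angle φ with the slider axis where L sinφ = r sinθ; differentiating, L cosφ·φ̇ = r ω cosθ.
L cosφ = √(L² − r² sin²θ) = 0.16649 m.
|ω_rod| = r ω |cosθ| / √(L² − r² sin²θ) = 0.0523·7.917·0.27899/0.16649 = 0.69383 rad/s.

0.694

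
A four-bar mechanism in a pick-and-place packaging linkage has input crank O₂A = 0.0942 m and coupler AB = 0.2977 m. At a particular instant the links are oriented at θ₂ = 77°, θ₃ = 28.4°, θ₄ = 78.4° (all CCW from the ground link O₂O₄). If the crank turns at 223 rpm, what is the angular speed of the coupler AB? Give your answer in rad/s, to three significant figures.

0.236

ω₂ = 23.35 rad/s (from 223 rpm).
Differentiating the loop-closure r₂e^{iθ₂}+r₃e^{iθ₃}=r₁+r₄e^{iθ₄} gives r₂ω₂e^{iθ₂}+r₃ω₃e^{iθ₃}=r₄ω₄e^{iθ₄}.
Eliminating the other unknown: ω₃ = r₂ω₂ sin(θ₄−θ₂) / [r₃ sin(θ₃−θ₄)].
Numerator sine = +0.02443; denominator sine = -0.76604.
Result = 0.0942·23.35·(+0.02443) / (0.2977·(-0.76604)) = -0.23568 rad/s; magnitude 0.23568 rad/s.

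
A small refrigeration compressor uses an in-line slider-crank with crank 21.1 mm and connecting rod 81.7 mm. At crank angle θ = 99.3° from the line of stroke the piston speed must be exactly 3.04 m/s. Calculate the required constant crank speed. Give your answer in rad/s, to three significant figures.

For an in-line slider-crank, |v_piston| = rω|sinθ|·[1 + r cosθ/√(L² − r² sin²θ)].
With r = 0.0211 m, L = 0.0817 m, θ = 99.3°: the bracketed kinematic factor |dx/dθ| = 0.019924 m.
ω = v/|dx/dθ| = 3.04/0.019924 = 152.58 rad/s.

153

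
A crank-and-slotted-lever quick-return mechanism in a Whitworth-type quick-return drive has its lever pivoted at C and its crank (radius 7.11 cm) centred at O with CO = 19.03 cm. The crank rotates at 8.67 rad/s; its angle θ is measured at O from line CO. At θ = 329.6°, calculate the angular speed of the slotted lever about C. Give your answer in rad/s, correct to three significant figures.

ω = 8.67 rad/s
Crank pin A relative to C: A = (d + r cosθ, r sinθ); lever angle φ = atan2(r sinθ, d + r cosθ).
Differentiating tanφ: φ̇ = rω(d cosθ + r)/(d² + r² + 2dr cosθ).
d² + r² + 2dr cosθ = |CA|² = 0.0646095 m²;  d cosθ + r = +0.23524 m.
|ω_lever| = |0.0711·8.67·+0.23524| / 0.0646095 = 2.2444 rad/s.

2.24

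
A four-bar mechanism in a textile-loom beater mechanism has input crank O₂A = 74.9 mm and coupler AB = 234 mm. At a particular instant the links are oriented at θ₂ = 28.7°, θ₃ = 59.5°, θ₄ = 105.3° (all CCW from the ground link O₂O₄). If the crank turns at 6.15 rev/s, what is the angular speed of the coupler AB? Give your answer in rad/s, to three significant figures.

16.8

ω₂ = 38.64 rad/s (from 6.15 rev/s).
Differentiating the loop-closure r₂e^{iθ₂}+r₃e^{iθ₃}=r₁+r₄e^{iθ₄} gives r₂ω₂e^{iθ₂}+r₃ω₃e^{iθ₃}=r₄ω₄e^{iθ₄}.
Eliminating the other unknown: ω₃ = r₂ω₂ sin(θ₄−θ₂) / [r₃ sin(θ₃−θ₄)].
Numerator sine = +0.97278; denominator sine = -0.71691.
Result = 0.0749·38.64·(+0.97278) / (0.234·(-0.71691)) = -16.783 rad/s; magnitude 16.783 rad/s.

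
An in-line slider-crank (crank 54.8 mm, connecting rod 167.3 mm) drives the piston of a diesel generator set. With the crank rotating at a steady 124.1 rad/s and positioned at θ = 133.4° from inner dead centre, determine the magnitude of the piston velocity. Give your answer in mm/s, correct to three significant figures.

3800

ω = 124.1 rad/s
For an in-line slider-crank, x = r cosθ + √(L² − r² sin²θ), so v = −rω sinθ·[1 + r cosθ/√(L² − r² sin²θ)].
With r = 0.0548 m, L = 0.1673 m, θ = 133.4°: √(L² − r² sin²θ) = 0.16249 m.
v = −0.0548·124.1·0.72657·[1 + 0.0548·-0.68709/0.16249] = -3.7962 m/s.
|v| = 3.7962 m/s = 3796.2 mm/s.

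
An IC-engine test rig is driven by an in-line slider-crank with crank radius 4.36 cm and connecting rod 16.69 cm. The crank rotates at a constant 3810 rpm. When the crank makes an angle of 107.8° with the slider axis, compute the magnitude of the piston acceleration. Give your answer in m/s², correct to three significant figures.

3630

ω = 2π·3810/60 = 399 rad/s
x(θ) = r cosθ + √(L² − r² sin²θ); with ω constant, a = ω²·d²x/dθ².
d²x/dθ² = −r cosθ − r²(cos2θ)/√u − r⁴ sin²2θ/(4u^{3/2}),  u = L² − r² sin²θ = 0.0261323 m².
Substituting r = 0.0436 m, L = 0.1669 m, θ = 107.8°: d²x/dθ² = +0.022817 m.
a = ω²·d²x/dθ² = (399)²·(+0.022817) = +3632.2 m/s²;  |a| = 3632.2 m/s².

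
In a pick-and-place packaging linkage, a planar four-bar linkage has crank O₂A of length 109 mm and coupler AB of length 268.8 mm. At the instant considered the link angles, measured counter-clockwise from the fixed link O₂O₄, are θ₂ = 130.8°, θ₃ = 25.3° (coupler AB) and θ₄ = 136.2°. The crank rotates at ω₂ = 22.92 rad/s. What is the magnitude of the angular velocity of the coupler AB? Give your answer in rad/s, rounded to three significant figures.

0.936

ω₂ = 22.92 rad/s
Differentiating the loop-closure r₂e^{iθ₂}+r₃e^{iθ₃}=r₁+r₄e^{iθ₄} gives r₂ω₂e^{iθ₂}+r₃ω₃e^{iθ₃}=r₄ω₄e^{iθ₄}.
Eliminating the other unknown: ω₃ = r₂ω₂ sin(θ₄−θ₂) / [r₃ sin(θ₃−θ₄)].
Numerator sine = +0.09411; denominator sine = -0.93420.
Result = 0.109·22.92·(+0.09411) / (0.2688·(-0.93420)) = -0.93626 rad/s; magnitude 0.93626 rad/s.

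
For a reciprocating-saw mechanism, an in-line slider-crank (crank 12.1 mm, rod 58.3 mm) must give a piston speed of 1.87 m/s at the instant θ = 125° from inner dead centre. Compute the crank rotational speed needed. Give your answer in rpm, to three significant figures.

2050

For an in-line slider-crank, |v_piston| = rω|sinθ|·[1 + r cosθ/√(L² − r² sin²θ)].
With r = 0.0121 m, L = 0.0583 m, θ = 125°: the bracketed kinematic factor |dx/dθ| = 0.0087144 m.
ω = v/|dx/dθ| = 1.87/0.0087144 = 214.59 rad/s.
N = 60ω/(2π) = 2049.2 rpm.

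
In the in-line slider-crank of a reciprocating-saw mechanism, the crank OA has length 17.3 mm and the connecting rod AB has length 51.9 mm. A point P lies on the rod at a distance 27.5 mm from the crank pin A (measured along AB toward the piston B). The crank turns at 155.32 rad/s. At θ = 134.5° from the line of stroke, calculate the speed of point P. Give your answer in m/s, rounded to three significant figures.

1.89

ω = 155.3 rad/s.  Crank-pin speed |V_A| = rω = 2.687 m/s, perpendicular to OA.
Rod angle: sinφ = −(r/L) sinθ ⇒ φ = -13.754°; ω_rod = −rω cosθ/√(L²−r²sin²θ) = +37.36 rad/s.
V_P = V_A + ω_rod × AP, with AP = 0.0275 m along the rod.
Components: V_Px = −rω sinθ − a·ω_rod·sinφ = -1.6723 m/s;  V_Py = rω cosθ + a·ω_rod·cosφ = -0.88544 m/s.
|V_P| = √(V_Px² + V_Py²) = 1.8922 m/s.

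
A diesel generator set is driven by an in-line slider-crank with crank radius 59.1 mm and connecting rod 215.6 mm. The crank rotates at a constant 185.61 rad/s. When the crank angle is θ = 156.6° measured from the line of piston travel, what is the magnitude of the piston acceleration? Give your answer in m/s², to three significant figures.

1480

ω = 185.6 rad/s
x(θ) = r cosθ + √(L² − r² sin²θ); with ω constant, a = ω²·d²x/dθ².
d²x/dθ² = −r cosθ − r²(cos2θ)/√u − r⁴ sin²2θ/(4u^{3/2}),  u = L² − r² sin²θ = 0.0459325 m².
Substituting r = 0.0591 m, L = 0.2156 m, θ = 156.6°: d²x/dθ² = +0.042918 m.
a = ω²·d²x/dθ² = (185.6)²·(+0.042918) = +1478.6 m/s²;  |a| = 1478.6 m/s².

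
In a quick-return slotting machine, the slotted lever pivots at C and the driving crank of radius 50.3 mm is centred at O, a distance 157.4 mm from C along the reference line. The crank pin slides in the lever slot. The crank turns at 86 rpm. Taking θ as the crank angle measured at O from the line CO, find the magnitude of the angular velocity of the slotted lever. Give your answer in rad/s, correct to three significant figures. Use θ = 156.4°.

3.33

ω = 9.006 rad/s (from 86 rpm).
Crank pin A relative to C: A = (d + r cosθ, r sinθ); lever angle φ = atan2(r sinθ, d + r cosθ).
Differentiating tanφ: φ̇ = rω(d cosθ + r)/(d² + r² + 2dr cosθ).
d² + r² + 2dr cosθ = |CA|² = 0.0127948 m²;  d cosθ + r = -0.093935 m.
|ω_lever| = |0.0503·9.006·-0.093935| / 0.0127948 = 3.3258 rad/s.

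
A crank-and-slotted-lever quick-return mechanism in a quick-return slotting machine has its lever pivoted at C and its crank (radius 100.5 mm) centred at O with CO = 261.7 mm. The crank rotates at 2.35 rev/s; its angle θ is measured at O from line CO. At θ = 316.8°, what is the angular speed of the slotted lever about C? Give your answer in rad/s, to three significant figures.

ω = 14.77 rad/s (from 2.35 rev/s).
Crank pin A relative to C: A = (d + r cosθ, r sinθ); lever angle φ = atan2(r sinθ, d + r cosθ).
Differentiating tanφ: φ̇ = rω(d cosθ + r)/(d² + r² + 2dr cosθ).
d² + r² + 2dr cosθ = |CA|² = 0.116932 m²;  d cosθ + r = +0.29127 m.
|ω_lever| = |0.1005·14.77·+0.29127| / 0.116932 = 3.6964 rad/s.

3.70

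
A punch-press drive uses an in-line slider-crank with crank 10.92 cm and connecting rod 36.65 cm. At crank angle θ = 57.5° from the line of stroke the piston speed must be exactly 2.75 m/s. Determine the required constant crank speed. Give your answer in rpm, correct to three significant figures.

For an in-line slider-crank, |v_piston| = rω|sinθ|·[1 + r cosθ/√(L² − r² sin²θ)].
With r = 0.1092 m, L = 0.3665 m, θ = 57.5°: the bracketed kinematic factor |dx/dθ| = 0.10733 m.
ω = v/|dx/dθ| = 2.75/0.10733 = 25.622 rad/s.
N = 60ω/(2π) = 244.67 rpm.

245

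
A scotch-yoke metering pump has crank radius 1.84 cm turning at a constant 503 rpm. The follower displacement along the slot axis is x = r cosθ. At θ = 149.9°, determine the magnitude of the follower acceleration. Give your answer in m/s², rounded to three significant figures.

ω = 52.67 rad/s (from 503 rpm).
x = r cosθ ⇒ ẍ = −rω² cosθ (ω constant).
|a| = rω²|cosθ| = 0.0184·(52.67)²·|cos 149.9°| = 44.168 m/s².

44.2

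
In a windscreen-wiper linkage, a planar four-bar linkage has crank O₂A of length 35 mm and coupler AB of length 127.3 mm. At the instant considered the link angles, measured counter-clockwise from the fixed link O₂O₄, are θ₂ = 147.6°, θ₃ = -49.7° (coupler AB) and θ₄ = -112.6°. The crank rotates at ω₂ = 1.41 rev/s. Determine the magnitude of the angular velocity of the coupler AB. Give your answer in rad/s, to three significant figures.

2.70

ω₂ = 8.859 rad/s (from 1.41 rev/s).
Differentiating the loop-closure r₂e^{iθ₂}+r₃e^{iθ₃}=r₁+r₄e^{iθ₄} gives r₂ω₂e^{iθ₂}+r₃ω₃e^{iθ₃}=r₄ω₄e^{iθ₄}.
Eliminating the other unknown: ω₃ = r₂ω₂ sin(θ₄−θ₂) / [r₃ sin(θ₃−θ₄)].
Numerator sine = +0.98541; denominator sine = +0.89021.
Result = 0.035·8.859·(+0.98541) / (0.1273·(+0.89021)) = +2.6963 rad/s; magnitude 2.6963 rad/s.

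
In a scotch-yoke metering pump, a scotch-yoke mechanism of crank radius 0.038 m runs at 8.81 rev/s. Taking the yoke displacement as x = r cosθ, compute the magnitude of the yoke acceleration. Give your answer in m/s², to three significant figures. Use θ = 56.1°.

ω = 55.35 rad/s (from 8.81 rev/s).
x = r cosθ ⇒ ẍ = −rω² cosθ (ω constant).
|a| = rω²|cosθ| = 0.038·(55.35)²·|cos 56.1°| = 64.943 m/s².

64.9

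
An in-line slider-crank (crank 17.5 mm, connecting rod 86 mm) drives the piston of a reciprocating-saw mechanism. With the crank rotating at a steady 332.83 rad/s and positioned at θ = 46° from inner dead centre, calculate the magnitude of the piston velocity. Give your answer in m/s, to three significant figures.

ω = 332.8 rad/s
For an in-line slider-crank, x = r cosθ + √(L² − r² sin²θ), so v = −rω sinθ·[1 + r cosθ/√(L² − r² sin²θ)].
With r = 0.0175 m, L = 0.086 m, θ = 46°: √(L² − r² sin²θ) = 0.085074 m.
v = −0.0175·332.8·0.71934·[1 + 0.0175·0.69466/0.085074] = -4.7885 m/s.
|v| = 4.7885 m/s.

4.79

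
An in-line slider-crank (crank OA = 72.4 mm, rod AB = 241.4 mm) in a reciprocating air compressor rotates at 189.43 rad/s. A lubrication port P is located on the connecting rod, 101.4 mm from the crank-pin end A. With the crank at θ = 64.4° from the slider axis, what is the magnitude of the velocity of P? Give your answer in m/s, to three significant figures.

13.5

ω = 189.4 rad/s.  Crank-pin speed |V_A| = rω = 13.715 m/s, perpendicular to OA.
Rod angle: sinφ = −(r/L) sinθ ⇒ φ = -15.693°; ω_rod = −rω cosθ/√(L²−r²sin²θ) = -25.499 rad/s.
V_P = V_A + ω_rod × AP, with AP = 0.1014 m along the rod.
Components: V_Px = −rω sinθ − a·ω_rod·sinφ = -13.068 m/s;  V_Py = rω cosθ + a·ω_rod·cosφ = +3.4368 m/s.
|V_P| = √(V_Px² + V_Py²) = 13.512 m/s.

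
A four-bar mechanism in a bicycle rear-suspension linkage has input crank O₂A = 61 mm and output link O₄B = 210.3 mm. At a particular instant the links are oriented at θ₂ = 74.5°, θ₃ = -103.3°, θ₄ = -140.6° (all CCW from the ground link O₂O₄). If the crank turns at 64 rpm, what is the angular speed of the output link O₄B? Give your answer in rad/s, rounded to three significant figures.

0.123

ω₂ = 6.702 rad/s (from 64 rpm).
Differentiating the loop-closure r₂e^{iθ₂}+r₃e^{iθ₃}=r₁+r₄e^{iθ₄} gives r₂ω₂e^{iθ₂}+r₃ω₃e^{iθ₃}=r₄ω₄e^{iθ₄}.
Eliminating the other unknown: ω₄ = r₂ω₂ sin(θ₂−θ₃) / [r₄ sin(θ₄−θ₃)].
Numerator sine = +0.03839; denominator sine = -0.60599.
Result = 0.061·6.702·(+0.03839) / (0.2103·(-0.60599)) = -0.12315 rad/s; magnitude 0.12315 rad/s.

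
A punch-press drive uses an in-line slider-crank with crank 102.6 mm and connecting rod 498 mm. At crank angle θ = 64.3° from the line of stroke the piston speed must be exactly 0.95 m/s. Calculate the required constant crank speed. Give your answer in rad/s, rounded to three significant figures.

For an in-line slider-crank, |v_piston| = rω|sinθ|·[1 + r cosθ/√(L² − r² sin²θ)].
With r = 0.1026 m, L = 0.498 m, θ = 64.3°: the bracketed kinematic factor |dx/dθ| = 0.10086 m.
ω = v/|dx/dθ| = 0.95/0.10086 = 9.4193 rad/s.

9.42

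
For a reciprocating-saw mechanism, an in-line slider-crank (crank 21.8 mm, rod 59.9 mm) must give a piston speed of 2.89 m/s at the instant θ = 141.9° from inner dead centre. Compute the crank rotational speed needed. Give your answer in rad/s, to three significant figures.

304

For an in-line slider-crank, |v_piston| = rω|sinθ|·[1 + r cosθ/√(L² − r² sin²θ)].
With r = 0.0218 m, L = 0.0599 m, θ = 141.9°: the bracketed kinematic factor |dx/dθ| = 0.009498 m.
ω = v/|dx/dθ| = 2.89/0.009498 = 304.28 rad/s.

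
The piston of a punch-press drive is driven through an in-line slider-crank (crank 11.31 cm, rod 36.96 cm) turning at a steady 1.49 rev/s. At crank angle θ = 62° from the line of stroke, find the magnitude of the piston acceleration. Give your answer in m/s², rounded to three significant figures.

ω = 2π·1.49 = 9.362 rad/s
x(θ) = r cosθ + √(L² − r² sin²θ); with ω constant, a = ω²·d²x/dθ².
d²x/dθ² = −r cosθ − r²(cos2θ)/√u − r⁴ sin²2θ/(4u^{3/2}),  u = L² − r² sin²θ = 0.126632 m².
Substituting r = 0.1131 m, L = 0.3696 m, θ = 62°: d²x/dθ² = -0.03362 m.
a = ω²·d²x/dθ² = (9.362)²·(-0.03362) = -2.9467 m/s²;  |a| = 2.9467 m/s².

2.95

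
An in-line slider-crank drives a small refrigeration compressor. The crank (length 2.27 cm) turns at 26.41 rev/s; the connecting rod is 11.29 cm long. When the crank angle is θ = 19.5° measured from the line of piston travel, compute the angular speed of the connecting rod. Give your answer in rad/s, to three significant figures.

31.5

ω = 165.9 rad/s (converted from 26.41 rev/s).
The rod makes angle φ with the slider axis where L sinφ = r sinθ; differentiating, L cosφ·φ̇ = r ω cosθ.
L cosφ = √(L² − r² sin²θ) = 0.11265 m.
|ω_rod| = r ω |cosθ| / √(L² − r² sin²θ) = 0.0227·165.9·0.94264/0.11265 = 31.522 rad/s.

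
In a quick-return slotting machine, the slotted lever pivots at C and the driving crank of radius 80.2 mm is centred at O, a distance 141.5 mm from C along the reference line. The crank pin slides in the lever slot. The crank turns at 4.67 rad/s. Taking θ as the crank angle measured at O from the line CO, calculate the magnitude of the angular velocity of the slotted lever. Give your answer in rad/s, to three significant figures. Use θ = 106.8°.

0.740

ω = 4.67 rad/s
Crank pin A relative to C: A = (d + r cosθ, r sinθ); lever angle φ = atan2(r sinθ, d + r cosθ).
Differentiating tanφ: φ̇ = rω(d cosθ + r)/(d² + r² + 2dr cosθ).
d² + r² + 2dr cosθ = |CA|² = 0.0198943 m²;  d cosθ + r = +0.039302 m.
|ω_lever| = |0.0802·4.67·+0.039302| / 0.0198943 = 0.73991 rad/s.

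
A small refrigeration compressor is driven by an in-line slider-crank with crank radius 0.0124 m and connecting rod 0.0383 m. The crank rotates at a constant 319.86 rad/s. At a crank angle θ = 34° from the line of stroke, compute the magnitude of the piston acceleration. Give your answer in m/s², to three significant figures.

ω = 319.9 rad/s
x(θ) = r cosθ + √(L² − r² sin²θ); with ω constant, a = ω²·d²x/dθ².
d²x/dθ² = −r cosθ − r²(cos2θ)/√u − r⁴ sin²2θ/(4u^{3/2}),  u = L² − r² sin²θ = 0.00141881 m².
Substituting r = 0.0124 m, L = 0.0383 m, θ = 34°: d²x/dθ² = -0.011904 m.
a = ω²·d²x/dθ² = (319.9)²·(-0.011904) = -1217.9 m/s²;  |a| = 1217.9 m/s².

1220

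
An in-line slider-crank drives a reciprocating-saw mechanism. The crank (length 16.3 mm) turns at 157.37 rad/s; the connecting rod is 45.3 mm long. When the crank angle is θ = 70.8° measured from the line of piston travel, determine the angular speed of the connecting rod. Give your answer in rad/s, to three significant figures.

19.8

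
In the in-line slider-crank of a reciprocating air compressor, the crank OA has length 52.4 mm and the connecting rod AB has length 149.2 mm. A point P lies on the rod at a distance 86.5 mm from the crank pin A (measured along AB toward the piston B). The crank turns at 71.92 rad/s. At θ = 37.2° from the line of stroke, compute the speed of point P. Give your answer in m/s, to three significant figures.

ω = 71.92 rad/s.  Crank-pin speed |V_A| = rω = 3.7686 m/s, perpendicular to OA.
Rod angle: sinφ = −(r/L) sinθ ⇒ φ = -12.259°; ω_rod = −rω cosθ/√(L²−r²sin²θ) = -20.589 rad/s.
V_P = V_A + ω_rod × AP, with AP = 0.0865 m along the rod.
Components: V_Px = −rω sinθ − a·ω_rod·sinφ = -2.6567 m/s;  V_Py = rω cosθ + a·ω_rod·cosφ = +1.2615 m/s.
|V_P| = √(V_Px² + V_Py²) = 2.9409 m/s.

2.94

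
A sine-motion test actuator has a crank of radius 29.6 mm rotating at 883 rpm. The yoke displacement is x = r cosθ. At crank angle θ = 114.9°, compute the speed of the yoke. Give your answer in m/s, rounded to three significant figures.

ω = 92.47 rad/s (from 883 rpm).
x = r cosθ ⇒ ẋ = −rω sinθ.
|v| = rω|sinθ| = 0.0296·92.47·|sin 114.9°| = 2.4826 m/s.

2.48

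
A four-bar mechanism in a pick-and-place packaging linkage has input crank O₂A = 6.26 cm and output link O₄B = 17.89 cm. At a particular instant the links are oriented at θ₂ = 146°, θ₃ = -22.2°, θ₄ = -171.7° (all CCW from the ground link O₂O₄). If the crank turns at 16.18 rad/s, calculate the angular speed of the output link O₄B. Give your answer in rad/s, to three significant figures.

ω₂ = 16.18 rad/s
Differentiating the loop-closure r₂e^{iθ₂}+r₃e^{iθ₃}=r₁+r₄e^{iθ₄} gives r₂ω₂e^{iθ₂}+r₃ω₃e^{iθ₃}=r₄ω₄e^{iθ₄}.
Eliminating the other unknown: ω₄ = r₂ω₂ sin(θ₂−θ₃) / [r₄ sin(θ₄−θ₃)].
Numerator sine = +0.20450; denominator sine = -0.50754.
Result = 0.0626·16.18·(+0.20450) / (0.1789·(-0.50754)) = -2.2812 rad/s; magnitude 2.2812 rad/s.

2.28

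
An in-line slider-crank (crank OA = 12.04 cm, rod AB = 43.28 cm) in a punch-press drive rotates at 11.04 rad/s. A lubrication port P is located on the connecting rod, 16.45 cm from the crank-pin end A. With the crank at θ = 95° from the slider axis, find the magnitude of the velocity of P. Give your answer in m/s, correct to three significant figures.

1.31

ω = 11.04 rad/s.  Crank-pin speed |V_A| = rω = 1.3292 m/s, perpendicular to OA.
Rod angle: sinφ = −(r/L) sinθ ⇒ φ = -16.089°; ω_rod = −rω cosθ/√(L²−r²sin²θ) = +0.27858 rad/s.
V_P = V_A + ω_rod × AP, with AP = 0.1645 m along the rod.
Components: V_Px = −rω sinθ − a·ω_rod·sinφ = -1.3115 m/s;  V_Py = rω cosθ + a·ω_rod·cosφ = -0.071817 m/s.
|V_P| = √(V_Px² + V_Py²) = 1.3134 m/s.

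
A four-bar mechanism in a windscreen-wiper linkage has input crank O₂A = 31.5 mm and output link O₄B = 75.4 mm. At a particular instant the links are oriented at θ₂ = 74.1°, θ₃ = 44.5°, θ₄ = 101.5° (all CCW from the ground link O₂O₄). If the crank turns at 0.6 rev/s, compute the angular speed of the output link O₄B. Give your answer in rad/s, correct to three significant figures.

ω₂ = 3.77 rad/s (from 0.6 rev/s).
Differentiating the loop-closure r₂e^{iθ₂}+r₃e^{iθ₃}=r₁+r₄e^{iθ₄} gives r₂ω₂e^{iθ₂}+r₃ω₃e^{iθ₃}=r₄ω₄e^{iθ₄}.
Eliminating the other unknown: ω₄ = r₂ω₂ sin(θ₂−θ₃) / [r₄ sin(θ₄−θ₃)].
Numerator sine = +0.49394; denominator sine = +0.83867.
Result = 0.0315·3.77·(+0.49394) / (0.0754·(+0.83867)) = +0.92759 rad/s; magnitude 0.92759 rad/s.

0.928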